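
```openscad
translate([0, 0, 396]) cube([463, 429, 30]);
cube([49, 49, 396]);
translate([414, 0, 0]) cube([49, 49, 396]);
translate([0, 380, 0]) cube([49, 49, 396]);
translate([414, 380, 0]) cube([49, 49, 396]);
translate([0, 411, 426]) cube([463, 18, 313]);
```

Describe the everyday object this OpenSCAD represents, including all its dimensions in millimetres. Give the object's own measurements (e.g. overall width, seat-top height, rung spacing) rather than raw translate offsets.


A chair. The seat is a 463×429×30 mm slab with its top at z = 426 mm, on four 49×49 mm corner legs (flush with the seat edges, standing on z = 0). A flat backrest 18 mm thick, 313 mm tall, spans the full seat width and rises from the seat top along its +y edge, rear face flush with the rear of the seat.


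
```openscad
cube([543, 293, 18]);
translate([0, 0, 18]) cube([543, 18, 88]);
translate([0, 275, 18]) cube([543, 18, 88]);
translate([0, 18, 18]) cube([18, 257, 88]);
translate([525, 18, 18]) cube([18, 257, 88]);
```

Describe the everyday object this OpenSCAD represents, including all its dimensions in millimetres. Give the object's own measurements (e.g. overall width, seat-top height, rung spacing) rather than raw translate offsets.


An open-topped rectangular box: outside dimensions 543×293×106 mm, with a uniform wall and base thickness of 18 mm. The base is a full 543×293 slab on the floor; four walls sit on top of the base. The front and back walls (the −y and +y sides) span the full width; the two side walls fit between them.


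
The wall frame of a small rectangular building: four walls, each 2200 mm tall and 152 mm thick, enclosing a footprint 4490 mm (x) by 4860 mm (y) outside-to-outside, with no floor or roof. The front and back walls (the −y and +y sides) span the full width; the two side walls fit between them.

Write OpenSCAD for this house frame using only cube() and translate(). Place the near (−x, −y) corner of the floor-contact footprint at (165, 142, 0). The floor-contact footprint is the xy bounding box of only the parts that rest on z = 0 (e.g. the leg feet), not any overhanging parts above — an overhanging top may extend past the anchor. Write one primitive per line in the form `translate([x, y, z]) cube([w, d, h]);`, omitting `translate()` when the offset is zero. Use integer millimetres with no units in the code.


translate([165, 142, 0]) cube([4490, 152, 2200]);
translate([165, 4850, 0]) cube([4490, 152, 2200]);
translate([165, 294, 0]) cube([152, 4556, 2200]);
translate([4503, 294, 0]) cube([152, 4556, 2200]);


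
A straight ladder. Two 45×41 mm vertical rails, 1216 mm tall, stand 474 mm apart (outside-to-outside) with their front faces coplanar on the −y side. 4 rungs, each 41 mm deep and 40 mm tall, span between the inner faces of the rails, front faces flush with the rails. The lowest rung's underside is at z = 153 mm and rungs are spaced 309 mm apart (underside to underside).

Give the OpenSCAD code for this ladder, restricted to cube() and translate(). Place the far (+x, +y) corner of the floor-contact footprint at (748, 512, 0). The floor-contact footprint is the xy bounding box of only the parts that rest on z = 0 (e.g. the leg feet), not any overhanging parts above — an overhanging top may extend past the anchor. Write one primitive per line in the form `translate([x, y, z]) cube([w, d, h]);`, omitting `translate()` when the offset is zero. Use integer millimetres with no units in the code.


translate([274, 471, 0]) cube([45, 41, 1216]);
translate([703, 471, 0]) cube([45, 41, 1216]);
translate([319, 471, 153]) cube([384, 41, 40]);
translate([319, 471, 462]) cube([384, 41, 40]);
translate([319, 471, 771]) cube([384, 41, 40]);
translate([319, 471, 1080]) cube([384, 41, 40]);


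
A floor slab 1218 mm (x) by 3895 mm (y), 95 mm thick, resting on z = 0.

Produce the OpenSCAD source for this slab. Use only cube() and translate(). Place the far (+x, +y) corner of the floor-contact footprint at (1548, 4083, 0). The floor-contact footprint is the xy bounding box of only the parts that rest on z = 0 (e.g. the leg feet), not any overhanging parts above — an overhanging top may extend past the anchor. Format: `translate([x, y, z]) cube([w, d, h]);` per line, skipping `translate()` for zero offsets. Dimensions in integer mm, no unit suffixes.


translate([330, 188, 0]) cube([1218, 3895, 95]);


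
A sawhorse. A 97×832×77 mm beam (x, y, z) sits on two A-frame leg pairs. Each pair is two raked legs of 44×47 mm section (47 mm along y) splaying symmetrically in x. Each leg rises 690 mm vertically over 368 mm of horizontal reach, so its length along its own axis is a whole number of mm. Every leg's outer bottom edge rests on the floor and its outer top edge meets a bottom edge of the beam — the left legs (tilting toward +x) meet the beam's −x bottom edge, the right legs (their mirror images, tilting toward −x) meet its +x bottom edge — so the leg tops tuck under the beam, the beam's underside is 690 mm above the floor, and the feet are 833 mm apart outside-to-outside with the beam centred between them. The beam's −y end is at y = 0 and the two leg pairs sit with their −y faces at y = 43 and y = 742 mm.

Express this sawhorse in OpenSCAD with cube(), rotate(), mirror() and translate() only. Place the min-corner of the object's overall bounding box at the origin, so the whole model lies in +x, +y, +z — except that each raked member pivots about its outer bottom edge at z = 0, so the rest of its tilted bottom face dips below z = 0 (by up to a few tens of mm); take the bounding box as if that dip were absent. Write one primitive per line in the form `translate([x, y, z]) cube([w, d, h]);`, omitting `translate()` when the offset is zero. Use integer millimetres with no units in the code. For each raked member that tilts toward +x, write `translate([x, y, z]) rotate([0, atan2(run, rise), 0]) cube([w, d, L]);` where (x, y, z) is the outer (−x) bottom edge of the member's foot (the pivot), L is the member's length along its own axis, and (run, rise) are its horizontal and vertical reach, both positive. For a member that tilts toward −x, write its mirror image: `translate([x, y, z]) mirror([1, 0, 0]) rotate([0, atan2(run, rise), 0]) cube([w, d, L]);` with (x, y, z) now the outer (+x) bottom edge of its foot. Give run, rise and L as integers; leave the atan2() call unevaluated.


translate([368, 0, 690]) cube([97, 832, 77]);
translate([0, 43, 0]) rotate([0, atan2(368, 690), 0]) cube([44, 47, 782]);
translate([833, 43, 0]) mirror([1, 0, 0]) rotate([0, atan2(368, 690), 0]) cube([44, 47, 782]);
translate([0, 742, 0]) rotate([0, atan2(368, 690), 0]) cube([44, 47, 782]);
translate([833, 742, 0]) mirror([1, 0, 0]) rotate([0, atan2(368, 690), 0]) cube([44, 47, 782]);


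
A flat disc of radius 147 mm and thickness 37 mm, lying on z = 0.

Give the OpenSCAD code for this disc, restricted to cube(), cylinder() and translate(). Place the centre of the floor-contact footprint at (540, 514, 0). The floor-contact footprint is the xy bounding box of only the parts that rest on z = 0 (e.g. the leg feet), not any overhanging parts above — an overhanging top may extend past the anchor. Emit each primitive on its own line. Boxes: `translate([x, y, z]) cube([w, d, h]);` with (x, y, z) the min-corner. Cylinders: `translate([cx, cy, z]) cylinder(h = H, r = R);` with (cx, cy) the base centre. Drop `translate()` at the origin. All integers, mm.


translate([540, 514, 0]) cylinder(h = 37, r = 147);


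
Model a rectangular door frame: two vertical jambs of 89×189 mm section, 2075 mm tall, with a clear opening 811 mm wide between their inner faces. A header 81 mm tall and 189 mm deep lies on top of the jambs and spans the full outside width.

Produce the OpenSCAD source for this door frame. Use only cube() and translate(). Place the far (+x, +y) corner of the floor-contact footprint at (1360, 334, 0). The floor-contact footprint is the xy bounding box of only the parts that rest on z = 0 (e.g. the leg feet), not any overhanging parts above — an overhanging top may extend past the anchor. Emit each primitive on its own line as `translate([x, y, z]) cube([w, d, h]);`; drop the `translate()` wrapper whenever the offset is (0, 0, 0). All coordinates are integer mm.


translate([371, 145, 0]) cube([89, 189, 2075]);
translate([1271, 145, 0]) cube([89, 189, 2075]);
translate([371, 145, 2075]) cube([989, 189, 81]);


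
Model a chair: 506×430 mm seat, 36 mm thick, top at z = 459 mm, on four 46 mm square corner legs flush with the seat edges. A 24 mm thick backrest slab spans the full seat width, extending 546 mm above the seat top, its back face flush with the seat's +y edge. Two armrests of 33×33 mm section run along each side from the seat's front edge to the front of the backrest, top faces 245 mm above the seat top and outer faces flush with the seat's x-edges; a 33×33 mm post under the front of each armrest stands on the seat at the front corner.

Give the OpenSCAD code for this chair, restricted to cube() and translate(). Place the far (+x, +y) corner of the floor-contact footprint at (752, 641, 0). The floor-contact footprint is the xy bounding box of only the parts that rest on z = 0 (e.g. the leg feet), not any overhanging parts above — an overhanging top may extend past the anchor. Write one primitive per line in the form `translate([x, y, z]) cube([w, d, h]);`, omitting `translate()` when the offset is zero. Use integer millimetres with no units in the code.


translate([246, 211, 423]) cube([506, 430, 36]);
translate([246, 211, 0]) cube([46, 46, 423]);
translate([706, 211, 0]) cube([46, 46, 423]);
translate([246, 595, 0]) cube([46, 46, 423]);
translate([706, 595, 0]) cube([46, 46, 423]);
translate([246, 617, 459]) cube([506, 24, 546]);
translate([246, 211, 671]) cube([33, 406, 33]);
translate([719, 211, 671]) cube([33, 406, 33]);
translate([246, 211, 459]) cube([33, 33, 212]);
translate([719, 211, 459]) cube([33, 33, 212]);


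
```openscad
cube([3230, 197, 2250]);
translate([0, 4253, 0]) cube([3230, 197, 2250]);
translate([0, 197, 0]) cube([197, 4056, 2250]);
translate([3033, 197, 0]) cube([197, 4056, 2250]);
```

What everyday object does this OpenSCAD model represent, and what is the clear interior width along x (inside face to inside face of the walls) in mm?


A house (or room) frame. The interior width is 2836 mm.

Four 2250 mm walls enclosing a rectangle with no floor or roof — a room or house frame. Outside width is 3230 mm and wall thickness is 197 mm, so the interior width is 3230 − 2 × 197 = 2836 mm.


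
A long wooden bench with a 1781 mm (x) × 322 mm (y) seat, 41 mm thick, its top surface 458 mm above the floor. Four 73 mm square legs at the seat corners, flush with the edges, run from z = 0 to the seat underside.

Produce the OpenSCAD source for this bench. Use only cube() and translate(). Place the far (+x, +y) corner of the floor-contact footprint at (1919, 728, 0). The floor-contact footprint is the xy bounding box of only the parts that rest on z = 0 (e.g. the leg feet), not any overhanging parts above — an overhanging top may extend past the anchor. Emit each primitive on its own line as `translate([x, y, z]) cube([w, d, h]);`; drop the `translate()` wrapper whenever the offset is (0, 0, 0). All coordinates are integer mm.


// leg_h = 458 − 41 = 417
translate([138, 406, 417]) cube([1781, 322, 41]);
translate([138, 406, 0]) cube([73, 73, 417]);
translate([138, 655, 0]) cube([73, 73, 417]);
translate([1846, 406, 0]) cube([73, 73, 417]);
translate([1846, 655, 0]) cube([73, 73, 417]);


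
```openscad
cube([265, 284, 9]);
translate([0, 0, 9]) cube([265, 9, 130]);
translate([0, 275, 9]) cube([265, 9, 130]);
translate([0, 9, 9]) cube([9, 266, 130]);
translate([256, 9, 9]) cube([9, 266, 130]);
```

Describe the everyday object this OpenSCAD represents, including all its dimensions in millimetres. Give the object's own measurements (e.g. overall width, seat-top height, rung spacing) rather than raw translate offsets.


An open-topped rectangular box: outside dimensions 265×284×139 mm, with a uniform wall and base thickness of 9 mm. The base is a full 265×284 slab on the floor; four walls sit on top of the base. The front and back walls (the −y and +y sides) span the full width; the two side walls fit between them.


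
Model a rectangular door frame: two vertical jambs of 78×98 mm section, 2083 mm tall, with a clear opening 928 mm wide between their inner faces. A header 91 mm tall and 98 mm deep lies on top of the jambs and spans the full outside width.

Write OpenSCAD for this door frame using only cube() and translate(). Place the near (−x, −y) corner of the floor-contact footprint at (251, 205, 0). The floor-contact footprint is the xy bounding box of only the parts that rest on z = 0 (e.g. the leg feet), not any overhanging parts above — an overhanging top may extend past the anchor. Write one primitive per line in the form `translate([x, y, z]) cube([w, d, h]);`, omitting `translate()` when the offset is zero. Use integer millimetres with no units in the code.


translate([251, 205, 0]) cube([78, 98, 2083]);
translate([1257, 205, 0]) cube([78, 98, 2083]);
translate([251, 205, 2083]) cube([1084, 98, 91]);


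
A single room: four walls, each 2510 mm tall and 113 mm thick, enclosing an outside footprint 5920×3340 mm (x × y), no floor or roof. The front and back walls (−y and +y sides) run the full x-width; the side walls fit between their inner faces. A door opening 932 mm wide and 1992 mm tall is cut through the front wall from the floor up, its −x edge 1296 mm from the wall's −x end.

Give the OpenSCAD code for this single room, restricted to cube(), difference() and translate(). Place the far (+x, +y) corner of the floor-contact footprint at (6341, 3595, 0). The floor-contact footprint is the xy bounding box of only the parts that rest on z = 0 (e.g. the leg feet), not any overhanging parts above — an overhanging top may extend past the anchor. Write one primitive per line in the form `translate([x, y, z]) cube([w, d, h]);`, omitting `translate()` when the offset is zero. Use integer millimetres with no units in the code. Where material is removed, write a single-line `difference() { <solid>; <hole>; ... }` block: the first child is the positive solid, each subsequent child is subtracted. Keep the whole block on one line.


difference() { translate([421, 255, 0]) cube([5920, 113, 2510]); translate([1717, 255, 0]) cube([932, 113, 1992]); }
translate([421, 3482, 0]) cube([5920, 113, 2510]);
translate([421, 368, 0]) cube([113, 3114, 2510]);
translate([6228, 368, 0]) cube([113, 3114, 2510]);


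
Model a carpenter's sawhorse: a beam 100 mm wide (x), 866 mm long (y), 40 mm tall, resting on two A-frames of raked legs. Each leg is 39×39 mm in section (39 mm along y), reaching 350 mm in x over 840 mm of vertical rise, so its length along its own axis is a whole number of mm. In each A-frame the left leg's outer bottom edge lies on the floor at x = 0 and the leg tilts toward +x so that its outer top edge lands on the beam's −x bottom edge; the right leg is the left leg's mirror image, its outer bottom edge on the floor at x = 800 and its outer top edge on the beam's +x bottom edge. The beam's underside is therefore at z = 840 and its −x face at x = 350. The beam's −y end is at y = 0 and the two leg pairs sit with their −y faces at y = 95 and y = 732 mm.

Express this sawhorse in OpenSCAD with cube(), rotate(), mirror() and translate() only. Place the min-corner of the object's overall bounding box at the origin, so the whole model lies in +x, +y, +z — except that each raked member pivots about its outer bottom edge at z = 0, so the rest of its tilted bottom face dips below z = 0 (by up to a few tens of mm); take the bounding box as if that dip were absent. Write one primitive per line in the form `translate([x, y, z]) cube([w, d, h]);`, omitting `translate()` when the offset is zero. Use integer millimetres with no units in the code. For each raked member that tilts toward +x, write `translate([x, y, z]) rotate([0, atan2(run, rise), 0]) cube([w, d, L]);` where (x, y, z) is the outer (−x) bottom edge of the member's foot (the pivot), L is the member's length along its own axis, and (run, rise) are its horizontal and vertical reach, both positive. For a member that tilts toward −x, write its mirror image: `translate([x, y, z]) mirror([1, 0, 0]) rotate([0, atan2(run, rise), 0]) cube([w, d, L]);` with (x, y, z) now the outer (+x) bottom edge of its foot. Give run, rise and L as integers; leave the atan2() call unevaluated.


translate([350, 0, 840]) cube([100, 866, 40]);
translate([0, 95, 0]) rotate([0, atan2(350, 840), 0]) cube([39, 39, 910]);
translate([800, 95, 0]) mirror([1, 0, 0]) rotate([0, atan2(350, 840), 0]) cube([39, 39, 910]);
translate([0, 732, 0]) rotate([0, atan2(350, 840), 0]) cube([39, 39, 910]);
translate([800, 732, 0]) mirror([1, 0, 0]) rotate([0, atan2(350, 840), 0]) cube([39, 39, 910]);


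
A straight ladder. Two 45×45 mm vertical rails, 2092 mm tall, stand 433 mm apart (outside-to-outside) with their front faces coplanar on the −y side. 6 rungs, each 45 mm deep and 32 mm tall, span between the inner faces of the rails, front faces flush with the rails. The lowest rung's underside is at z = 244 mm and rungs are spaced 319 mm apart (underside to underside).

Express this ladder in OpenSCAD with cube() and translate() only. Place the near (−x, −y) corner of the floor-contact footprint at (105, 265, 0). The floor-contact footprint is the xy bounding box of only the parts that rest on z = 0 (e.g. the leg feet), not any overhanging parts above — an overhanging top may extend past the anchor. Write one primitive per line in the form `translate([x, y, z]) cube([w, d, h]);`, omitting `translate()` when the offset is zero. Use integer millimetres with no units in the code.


translate([105, 265, 0]) cube([45, 45, 2092]);
translate([493, 265, 0]) cube([45, 45, 2092]);
translate([150, 265, 244]) cube([343, 45, 32]);
translate([150, 265, 563]) cube([343, 45, 32]);
translate([150, 265, 882]) cube([343, 45, 32]);
translate([150, 265, 1201]) cube([343, 45, 32]);
translate([150, 265, 1520]) cube([343, 45, 32]);
translate([150, 265, 1839]) cube([343, 45, 32]);


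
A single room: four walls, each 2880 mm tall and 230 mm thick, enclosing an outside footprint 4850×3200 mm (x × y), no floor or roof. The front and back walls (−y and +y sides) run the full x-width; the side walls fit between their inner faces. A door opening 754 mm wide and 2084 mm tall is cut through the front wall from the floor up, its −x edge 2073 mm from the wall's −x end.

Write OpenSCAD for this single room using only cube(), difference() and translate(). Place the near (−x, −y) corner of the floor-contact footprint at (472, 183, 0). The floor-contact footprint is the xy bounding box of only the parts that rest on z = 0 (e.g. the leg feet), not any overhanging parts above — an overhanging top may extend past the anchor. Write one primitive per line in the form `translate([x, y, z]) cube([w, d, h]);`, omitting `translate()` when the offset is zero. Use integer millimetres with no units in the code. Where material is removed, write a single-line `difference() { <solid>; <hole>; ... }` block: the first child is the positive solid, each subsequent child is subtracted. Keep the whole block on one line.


difference() { translate([472, 183, 0]) cube([4850, 230, 2880]); translate([2545, 183, 0]) cube([754, 230, 2084]); }
translate([472, 3153, 0]) cube([4850, 230, 2880]);
translate([472, 413, 0]) cube([230, 2740, 2880]);
translate([5092, 413, 0]) cube([230, 2740, 2880]);


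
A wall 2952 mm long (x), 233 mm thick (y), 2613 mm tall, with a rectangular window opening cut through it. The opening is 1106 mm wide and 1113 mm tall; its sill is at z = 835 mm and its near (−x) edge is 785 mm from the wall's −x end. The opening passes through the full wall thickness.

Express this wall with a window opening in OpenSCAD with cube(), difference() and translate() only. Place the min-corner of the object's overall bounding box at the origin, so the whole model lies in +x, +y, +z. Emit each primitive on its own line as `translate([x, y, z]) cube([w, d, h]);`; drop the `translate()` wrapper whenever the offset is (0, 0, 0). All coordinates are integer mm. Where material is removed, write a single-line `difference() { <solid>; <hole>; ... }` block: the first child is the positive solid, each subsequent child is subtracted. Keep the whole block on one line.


difference() { cube([2952, 233, 2613]); translate([785, 0, 835]) cube([1106, 233, 1113]); }


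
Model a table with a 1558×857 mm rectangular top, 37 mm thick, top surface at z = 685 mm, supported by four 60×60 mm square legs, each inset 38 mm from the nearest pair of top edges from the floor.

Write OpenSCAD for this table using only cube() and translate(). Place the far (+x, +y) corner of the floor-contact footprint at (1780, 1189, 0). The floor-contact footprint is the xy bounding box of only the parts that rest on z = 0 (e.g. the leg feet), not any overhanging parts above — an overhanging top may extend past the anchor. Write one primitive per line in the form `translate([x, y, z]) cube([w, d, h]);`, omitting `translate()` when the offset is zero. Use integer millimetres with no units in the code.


// leg_h = 685 - 37 = 648
translate([260, 370, 648]) cube([1558, 857, 37]);
translate([298, 408, 0]) cube([60, 60, 648]);
translate([1720, 408, 0]) cube([60, 60, 648]);
translate([298, 1129, 0]) cube([60, 60, 648]);
translate([1720, 1129, 0]) cube([60, 60, 648]);


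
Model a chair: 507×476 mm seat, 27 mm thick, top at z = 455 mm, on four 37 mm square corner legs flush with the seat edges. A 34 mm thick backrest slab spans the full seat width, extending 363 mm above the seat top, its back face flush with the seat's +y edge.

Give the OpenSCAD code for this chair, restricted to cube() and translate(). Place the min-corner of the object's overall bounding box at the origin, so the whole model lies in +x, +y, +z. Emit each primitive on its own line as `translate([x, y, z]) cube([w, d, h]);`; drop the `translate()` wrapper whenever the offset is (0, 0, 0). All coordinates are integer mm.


// leg_h = 455 - 27 = 428
translate([0, 0, 428]) cube([507, 476, 27]);
cube([37, 37, 428]);
translate([470, 0, 0]) cube([37, 37, 428]);
translate([0, 439, 0]) cube([37, 37, 428]);
translate([470, 439, 0]) cube([37, 37, 428]);
translate([0, 442, 455]) cube([507, 34, 363]);


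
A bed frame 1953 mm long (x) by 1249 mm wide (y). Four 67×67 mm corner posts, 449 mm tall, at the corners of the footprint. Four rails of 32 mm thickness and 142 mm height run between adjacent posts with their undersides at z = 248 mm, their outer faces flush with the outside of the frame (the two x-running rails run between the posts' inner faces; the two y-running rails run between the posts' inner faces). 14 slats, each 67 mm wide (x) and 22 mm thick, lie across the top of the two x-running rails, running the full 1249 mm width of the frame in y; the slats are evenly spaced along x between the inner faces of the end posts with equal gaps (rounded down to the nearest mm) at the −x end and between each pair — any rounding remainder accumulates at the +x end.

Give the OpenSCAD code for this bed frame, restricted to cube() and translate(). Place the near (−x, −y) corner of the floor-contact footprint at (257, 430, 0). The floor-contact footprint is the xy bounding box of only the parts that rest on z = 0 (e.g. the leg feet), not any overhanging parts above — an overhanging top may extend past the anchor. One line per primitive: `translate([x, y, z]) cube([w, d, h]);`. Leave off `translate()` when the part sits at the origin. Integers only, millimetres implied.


translate([257, 430, 0]) cube([67, 67, 449]);
translate([257, 1612, 0]) cube([67, 67, 449]);
translate([2143, 430, 0]) cube([67, 67, 449]);
translate([2143, 1612, 0]) cube([67, 67, 449]);
translate([324, 430, 248]) cube([1819, 32, 142]);
translate([324, 1647, 248]) cube([1819, 32, 142]);
translate([257, 497, 248]) cube([32, 1115, 142]);
translate([2178, 497, 248]) cube([32, 1115, 142]);
translate([382, 430, 390]) cube([67, 1249, 22]);
translate([507, 430, 390]) cube([67, 1249, 22]);
translate([632, 430, 390]) cube([67, 1249, 22]);
translate([757, 430, 390]) cube([67, 1249, 22]);
translate([882, 430, 390]) cube([67, 1249, 22]);
translate([1007, 430, 390]) cube([67, 1249, 22]);
translate([1132, 430, 390]) cube([67, 1249, 22]);
translate([1257, 430, 390]) cube([67, 1249, 22]);
translate([1382, 430, 390]) cube([67, 1249, 22]);
translate([1507, 430, 390]) cube([67, 1249, 22]);
translate([1632, 430, 390]) cube([67, 1249, 22]);
translate([1757, 430, 390]) cube([67, 1249, 22]);
translate([1882, 430, 390]) cube([67, 1249, 22]);
translate([2007, 430, 390]) cube([67, 1249, 22]);


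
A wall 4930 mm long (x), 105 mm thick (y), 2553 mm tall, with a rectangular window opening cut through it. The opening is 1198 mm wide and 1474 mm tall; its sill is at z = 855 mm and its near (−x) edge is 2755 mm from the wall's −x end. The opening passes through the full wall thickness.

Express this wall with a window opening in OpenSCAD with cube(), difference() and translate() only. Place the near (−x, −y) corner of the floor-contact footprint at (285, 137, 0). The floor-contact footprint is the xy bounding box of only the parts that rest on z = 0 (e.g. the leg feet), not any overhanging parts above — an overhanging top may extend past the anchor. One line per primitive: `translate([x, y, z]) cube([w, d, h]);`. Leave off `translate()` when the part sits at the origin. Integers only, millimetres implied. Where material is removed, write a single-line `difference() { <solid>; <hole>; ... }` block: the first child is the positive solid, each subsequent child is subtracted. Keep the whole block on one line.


difference() { translate([285, 137, 0]) cube([4930, 105, 2553]); translate([3040, 137, 855]) cube([1198, 105, 1474]); }


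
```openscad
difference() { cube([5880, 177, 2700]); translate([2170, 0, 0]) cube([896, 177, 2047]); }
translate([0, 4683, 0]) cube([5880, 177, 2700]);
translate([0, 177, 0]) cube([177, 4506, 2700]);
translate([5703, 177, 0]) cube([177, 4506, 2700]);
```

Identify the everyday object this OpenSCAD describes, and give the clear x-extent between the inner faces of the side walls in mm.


A single room. The interior width is 5526 mm.

Four walls enclosing a rectangle with a door in the front wall — a room. Outside width 5880 minus two 177 mm walls gives 5526 mm.


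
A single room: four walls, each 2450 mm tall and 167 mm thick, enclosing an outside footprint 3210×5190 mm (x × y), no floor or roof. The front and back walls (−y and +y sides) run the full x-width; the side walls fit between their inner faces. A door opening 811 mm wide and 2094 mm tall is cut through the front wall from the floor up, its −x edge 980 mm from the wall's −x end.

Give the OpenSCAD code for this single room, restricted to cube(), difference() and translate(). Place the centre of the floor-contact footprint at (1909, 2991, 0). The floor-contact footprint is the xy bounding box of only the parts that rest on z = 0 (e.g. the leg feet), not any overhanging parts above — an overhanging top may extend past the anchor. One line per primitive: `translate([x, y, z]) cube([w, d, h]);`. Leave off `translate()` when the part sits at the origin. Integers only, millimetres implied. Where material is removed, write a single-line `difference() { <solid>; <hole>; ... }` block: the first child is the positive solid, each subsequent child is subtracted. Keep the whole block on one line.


difference() { translate([304, 396, 0]) cube([3210, 167, 2450]); translate([1284, 396, 0]) cube([811, 167, 2094]); }
translate([304, 5419, 0]) cube([3210, 167, 2450]);
translate([304, 563, 0]) cube([167, 4856, 2450]);
translate([3347, 563, 0]) cube([167, 4856, 2450]);


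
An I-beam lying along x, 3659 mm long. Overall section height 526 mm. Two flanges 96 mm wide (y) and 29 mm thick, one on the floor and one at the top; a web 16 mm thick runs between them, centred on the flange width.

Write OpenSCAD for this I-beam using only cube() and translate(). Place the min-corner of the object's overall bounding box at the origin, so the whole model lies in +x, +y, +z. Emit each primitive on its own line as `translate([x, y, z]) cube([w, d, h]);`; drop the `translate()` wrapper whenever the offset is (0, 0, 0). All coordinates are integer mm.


cube([3659, 96, 29]);
translate([0, 40, 29]) cube([3659, 16, 468]);
translate([0, 0, 497]) cube([3659, 96, 29]);


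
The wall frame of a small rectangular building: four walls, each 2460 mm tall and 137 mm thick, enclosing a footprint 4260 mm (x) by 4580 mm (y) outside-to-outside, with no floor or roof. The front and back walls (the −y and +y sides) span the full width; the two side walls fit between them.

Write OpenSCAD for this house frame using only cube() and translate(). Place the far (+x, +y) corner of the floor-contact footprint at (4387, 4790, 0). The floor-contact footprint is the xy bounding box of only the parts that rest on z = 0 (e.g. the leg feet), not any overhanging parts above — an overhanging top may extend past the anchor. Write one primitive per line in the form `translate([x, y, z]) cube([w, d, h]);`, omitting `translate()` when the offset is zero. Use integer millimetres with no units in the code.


translate([127, 210, 0]) cube([4260, 137, 2460]);
translate([127, 4653, 0]) cube([4260, 137, 2460]);
translate([127, 347, 0]) cube([137, 4306, 2460]);
translate([4250, 347, 0]) cube([137, 4306, 2460]);


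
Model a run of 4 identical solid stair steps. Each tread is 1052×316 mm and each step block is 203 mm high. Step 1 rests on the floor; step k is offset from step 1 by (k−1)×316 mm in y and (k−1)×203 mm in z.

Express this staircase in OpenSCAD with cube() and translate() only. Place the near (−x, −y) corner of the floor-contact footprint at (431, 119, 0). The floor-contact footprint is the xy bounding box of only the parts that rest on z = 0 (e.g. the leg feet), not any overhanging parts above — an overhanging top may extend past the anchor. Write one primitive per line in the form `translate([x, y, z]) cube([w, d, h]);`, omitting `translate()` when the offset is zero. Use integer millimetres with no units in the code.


translate([431, 119, 0]) cube([1052, 316, 203]);
translate([431, 435, 203]) cube([1052, 316, 203]);
translate([431, 751, 406]) cube([1052, 316, 203]);
translate([431, 1067, 609]) cube([1052, 316, 203]);


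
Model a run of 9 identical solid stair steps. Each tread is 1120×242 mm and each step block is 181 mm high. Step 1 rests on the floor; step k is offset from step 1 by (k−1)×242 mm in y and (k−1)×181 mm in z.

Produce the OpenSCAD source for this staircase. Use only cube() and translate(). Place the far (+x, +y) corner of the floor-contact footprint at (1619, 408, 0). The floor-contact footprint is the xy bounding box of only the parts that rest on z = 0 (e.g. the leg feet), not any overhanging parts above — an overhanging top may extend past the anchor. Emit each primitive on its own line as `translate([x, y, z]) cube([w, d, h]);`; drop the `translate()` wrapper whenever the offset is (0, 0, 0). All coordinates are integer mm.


translate([499, 166, 0]) cube([1120, 242, 181]);
translate([499, 408, 181]) cube([1120, 242, 181]);
translate([499, 650, 362]) cube([1120, 242, 181]);
translate([499, 892, 543]) cube([1120, 242, 181]);
translate([499, 1134, 724]) cube([1120, 242, 181]);
translate([499, 1376, 905]) cube([1120, 242, 181]);
translate([499, 1618, 1086]) cube([1120, 242, 181]);
translate([499, 1860, 1267]) cube([1120, 242, 181]);
translate([499, 2102, 1448]) cube([1120, 242, 181]);


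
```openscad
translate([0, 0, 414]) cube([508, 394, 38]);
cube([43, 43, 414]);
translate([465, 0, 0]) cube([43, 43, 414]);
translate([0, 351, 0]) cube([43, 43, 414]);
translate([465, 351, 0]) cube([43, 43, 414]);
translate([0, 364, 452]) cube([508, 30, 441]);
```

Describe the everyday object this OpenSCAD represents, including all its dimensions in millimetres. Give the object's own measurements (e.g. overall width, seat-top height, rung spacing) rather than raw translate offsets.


A chair. The seat is a 508×394×38 mm slab with its top at z = 452 mm, on four 43×43 mm corner legs (flush with the seat edges, standing on z = 0). A flat backrest 30 mm thick, 441 mm tall, spans the full seat width and rises from the seat top along its +y edge, rear face flush with the rear of the seat.


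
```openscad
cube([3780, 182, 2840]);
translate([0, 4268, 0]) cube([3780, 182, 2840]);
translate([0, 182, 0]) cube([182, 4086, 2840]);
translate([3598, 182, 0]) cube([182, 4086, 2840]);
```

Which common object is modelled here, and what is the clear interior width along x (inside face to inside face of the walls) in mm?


A house (or room) frame. The interior width is 3416 mm.

Four 2840 mm walls enclosing a rectangle with no floor or roof — a room or house frame. Outside width is 3780 mm and wall thickness is 182 mm, so the interior width is 3780 − 2 × 182 = 3416 mm.


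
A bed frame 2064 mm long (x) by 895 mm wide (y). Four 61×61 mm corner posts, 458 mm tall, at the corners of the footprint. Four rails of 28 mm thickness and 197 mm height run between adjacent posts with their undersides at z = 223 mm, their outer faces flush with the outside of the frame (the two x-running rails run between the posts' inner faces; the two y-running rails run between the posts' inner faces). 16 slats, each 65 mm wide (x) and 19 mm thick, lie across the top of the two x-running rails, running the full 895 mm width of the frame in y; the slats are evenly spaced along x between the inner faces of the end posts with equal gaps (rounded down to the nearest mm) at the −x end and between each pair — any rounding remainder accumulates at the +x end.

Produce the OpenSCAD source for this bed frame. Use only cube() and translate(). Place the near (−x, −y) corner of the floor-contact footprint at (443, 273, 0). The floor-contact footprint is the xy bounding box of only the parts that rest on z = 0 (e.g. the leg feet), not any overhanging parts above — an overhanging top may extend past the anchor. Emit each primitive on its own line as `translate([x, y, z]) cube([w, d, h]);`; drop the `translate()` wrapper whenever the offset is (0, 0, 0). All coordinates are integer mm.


translate([443, 273, 0]) cube([61, 61, 458]);
translate([443, 1107, 0]) cube([61, 61, 458]);
translate([2446, 273, 0]) cube([61, 61, 458]);
translate([2446, 1107, 0]) cube([61, 61, 458]);
translate([504, 273, 223]) cube([1942, 28, 197]);
translate([504, 1140, 223]) cube([1942, 28, 197]);
translate([443, 334, 223]) cube([28, 773, 197]);
translate([2479, 334, 223]) cube([28, 773, 197]);
translate([557, 273, 420]) cube([65, 895, 19]);
translate([675, 273, 420]) cube([65, 895, 19]);
translate([793, 273, 420]) cube([65, 895, 19]);
translate([911, 273, 420]) cube([65, 895, 19]);
translate([1029, 273, 420]) cube([65, 895, 19]);
translate([1147, 273, 420]) cube([65, 895, 19]);
translate([1265, 273, 420]) cube([65, 895, 19]);
translate([1383, 273, 420]) cube([65, 895, 19]);
translate([1501, 273, 420]) cube([65, 895, 19]);
translate([1619, 273, 420]) cube([65, 895, 19]);
translate([1737, 273, 420]) cube([65, 895, 19]);
translate([1855, 273, 420]) cube([65, 895, 19]);
translate([1973, 273, 420]) cube([65, 895, 19]);
translate([2091, 273, 420]) cube([65, 895, 19]);
translate([2209, 273, 420]) cube([65, 895, 19]);
translate([2327, 273, 420]) cube([65, 895, 19]);


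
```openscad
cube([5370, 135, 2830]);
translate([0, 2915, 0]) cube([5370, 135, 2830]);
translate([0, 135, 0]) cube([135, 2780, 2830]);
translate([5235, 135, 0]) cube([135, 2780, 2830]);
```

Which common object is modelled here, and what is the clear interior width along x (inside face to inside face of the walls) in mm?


A house (or room) frame. The interior width is 5100 mm.

Four 2830 mm walls enclosing a rectangle with no floor or roof — a room or house frame. Outside width is 5370 mm and wall thickness is 135 mm, so the interior width is 5370 − 2 × 135 = 5100 mm.


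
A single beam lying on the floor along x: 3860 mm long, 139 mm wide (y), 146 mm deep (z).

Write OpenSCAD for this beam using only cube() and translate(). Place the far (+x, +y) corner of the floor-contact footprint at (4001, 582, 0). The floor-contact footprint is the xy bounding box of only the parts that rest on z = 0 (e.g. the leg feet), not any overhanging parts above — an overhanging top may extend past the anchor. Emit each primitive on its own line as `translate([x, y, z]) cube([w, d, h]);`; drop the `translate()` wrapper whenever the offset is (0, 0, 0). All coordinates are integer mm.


translate([141, 443, 0]) cube([3860, 139, 146]);


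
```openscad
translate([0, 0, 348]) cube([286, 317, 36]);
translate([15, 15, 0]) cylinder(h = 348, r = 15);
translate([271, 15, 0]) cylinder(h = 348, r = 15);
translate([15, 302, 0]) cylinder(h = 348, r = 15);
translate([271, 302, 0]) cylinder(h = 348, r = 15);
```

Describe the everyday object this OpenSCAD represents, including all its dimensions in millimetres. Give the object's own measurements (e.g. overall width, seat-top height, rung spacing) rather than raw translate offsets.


A four-legged stool. The seat is a 286×317×36 mm slab whose top surface is at z = 384 mm; four round legs, each 30 mm in diameter, run from the floor (z = 0) to the underside of the seat, each leg's axis is inset half a diameter from the nearest pair of seat edges (so the leg's bounding box is flush with the corner).


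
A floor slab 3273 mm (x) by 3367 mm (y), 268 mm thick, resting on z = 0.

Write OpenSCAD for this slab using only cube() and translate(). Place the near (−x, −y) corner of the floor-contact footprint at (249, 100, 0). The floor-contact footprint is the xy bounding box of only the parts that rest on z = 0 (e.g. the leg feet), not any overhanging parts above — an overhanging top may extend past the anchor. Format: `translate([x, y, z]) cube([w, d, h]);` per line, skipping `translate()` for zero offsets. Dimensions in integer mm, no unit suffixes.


translate([249, 100, 0]) cube([3273, 3367, 268]);


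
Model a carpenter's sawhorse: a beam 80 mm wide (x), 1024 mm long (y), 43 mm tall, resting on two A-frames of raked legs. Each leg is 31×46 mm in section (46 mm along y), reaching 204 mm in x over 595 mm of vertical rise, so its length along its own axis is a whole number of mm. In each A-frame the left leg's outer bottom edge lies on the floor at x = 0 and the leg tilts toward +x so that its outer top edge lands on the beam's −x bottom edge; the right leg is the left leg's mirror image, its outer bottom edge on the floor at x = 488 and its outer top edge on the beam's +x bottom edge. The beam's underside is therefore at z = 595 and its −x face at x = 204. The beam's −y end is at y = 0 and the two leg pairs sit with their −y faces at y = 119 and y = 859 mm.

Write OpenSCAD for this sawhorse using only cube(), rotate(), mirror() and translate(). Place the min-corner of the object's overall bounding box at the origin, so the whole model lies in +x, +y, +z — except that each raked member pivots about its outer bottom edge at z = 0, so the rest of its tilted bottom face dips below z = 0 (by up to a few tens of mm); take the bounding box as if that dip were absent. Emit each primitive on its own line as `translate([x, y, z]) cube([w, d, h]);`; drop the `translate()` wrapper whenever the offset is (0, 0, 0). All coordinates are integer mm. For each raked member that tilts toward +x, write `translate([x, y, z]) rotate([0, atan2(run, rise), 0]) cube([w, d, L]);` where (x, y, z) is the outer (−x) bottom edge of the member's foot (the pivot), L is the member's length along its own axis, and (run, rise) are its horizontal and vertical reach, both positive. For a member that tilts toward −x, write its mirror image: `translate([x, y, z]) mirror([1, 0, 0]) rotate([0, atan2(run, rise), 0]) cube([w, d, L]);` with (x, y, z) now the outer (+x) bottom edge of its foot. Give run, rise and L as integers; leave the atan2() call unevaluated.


// leg length = √(204² + 595²) = 629
// right-leg outer foot x = 2·204 + 80 = 488
// beam min-corner = (204, 0, 595)
translate([204, 0, 595]) cube([80, 1024, 43]);
translate([0, 119, 0]) rotate([0, atan2(204, 595), 0]) cube([31, 46, 629]);
translate([488, 119, 0]) mirror([1, 0, 0]) rotate([0, atan2(204, 595), 0]) cube([31, 46, 629]);
translate([0, 859, 0]) rotate([0, atan2(204, 595), 0]) cube([31, 46, 629]);
translate([488, 859, 0]) mirror([1, 0, 0]) rotate([0, atan2(204, 595), 0]) cube([31, 46, 629]);
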